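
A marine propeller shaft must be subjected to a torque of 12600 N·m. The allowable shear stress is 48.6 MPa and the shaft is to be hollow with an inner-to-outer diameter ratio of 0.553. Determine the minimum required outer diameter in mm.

For a hollow shaft with d_i/d_o = 0.553: τ_max = 16T/(π d_o³ (1−k⁴)), so d_o = [16T/(π τ_allow (1−k⁴))]^(1/3) = [16·12600/(π·4.86×10^7·0.9065)]^(1/3) = 0.1134 m.

113 mm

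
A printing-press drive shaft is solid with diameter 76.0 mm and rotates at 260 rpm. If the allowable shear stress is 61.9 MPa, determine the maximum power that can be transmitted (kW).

145 kW

J = πd⁴/32 = π(0.0760)⁴/32 = 3.275×10^-6 m⁴.
T_max = τ_allow·J/r = 6.19×10^7 × 3.275×10^-6 / 0.0380 = 5335 N·m.
ω = 2π·260/60 = 27.23 rad/s, so P_max = T_max·ω = 1.453×10^5 W.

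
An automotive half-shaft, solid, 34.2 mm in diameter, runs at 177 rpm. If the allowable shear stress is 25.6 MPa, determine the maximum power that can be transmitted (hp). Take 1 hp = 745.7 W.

5.00 hp

J = πd⁴/32 = π(0.0342)⁴/32 = 1.343×10^-7 m⁴.
T_max = τ_allow·J/r = 2.56×10^7 × 1.343×10^-7 / 0.0171 = 201.1 N·m.
ω = 2π·177/60 = 18.54 rad/s, so P_max = T_max·ω = 3727 W.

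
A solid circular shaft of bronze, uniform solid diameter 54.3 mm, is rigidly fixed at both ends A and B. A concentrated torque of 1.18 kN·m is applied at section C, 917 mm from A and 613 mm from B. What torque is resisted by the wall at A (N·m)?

With uniform GJ and both ends fixed, compatibility θ_AC = θ_CB gives T_A·a = T_B·b, together with T_A + T_B = T₀.
T_A = T₀·b/(a+b) = 1180·613/1530 = 472.8 N·m; T_B = 707.2 N·m.

473 N·m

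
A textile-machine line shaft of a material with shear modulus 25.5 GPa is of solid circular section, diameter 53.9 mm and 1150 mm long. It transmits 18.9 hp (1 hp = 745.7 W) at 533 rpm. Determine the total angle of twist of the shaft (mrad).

13.7 mrad

ω = 2π·533/60 = 55.82 rad/s, so T = P/ω = 18.9×745.7 / 55.82 = 252.5 N·m.
J = πd⁴/32 = π(0.0539)⁴/32 = 8.286×10^-7 m⁴.
θ = T·L/(G·J) = 252.5 × 1.15 / (25.5×10⁹ × 8.286×10^-7) = 0.01374 rad.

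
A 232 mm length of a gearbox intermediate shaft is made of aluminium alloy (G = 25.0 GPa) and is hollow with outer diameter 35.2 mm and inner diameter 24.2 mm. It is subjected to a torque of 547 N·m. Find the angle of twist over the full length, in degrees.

2.48°

J = π(d_o⁴ − d_i⁴)/32 = π(0.0352⁴ − 0.0242⁴)/32 = 1.170×10^-7 m⁴.
θ = T·L/(G·J) = 547.0 × 0.232 / (25.0×10⁹ × 1.170×10^-7) = 0.04337 rad.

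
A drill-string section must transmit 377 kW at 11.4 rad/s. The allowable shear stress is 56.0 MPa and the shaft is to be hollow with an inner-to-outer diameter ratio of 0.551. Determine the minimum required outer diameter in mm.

ω = 11.4 rad/s, so T = P/ω = 377×10³ / 11.40 = 33070 N·m.
For a hollow shaft with d_i/d_o = 0.551: τ_max = 16T/(π d_o³ (1−k⁴)), so d_o = [16T/(π τ_allow (1−k⁴))]^(1/3) = [16·33070/(π·5.60×10^7·0.9078)]^(1/3) = 0.1491 m.

149 mm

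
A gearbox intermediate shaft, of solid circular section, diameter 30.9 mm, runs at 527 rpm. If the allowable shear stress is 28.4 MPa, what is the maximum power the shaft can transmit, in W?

9080 W

J = πd⁴/32 = π(0.0309)⁴/32 = 8.950×10^-8 m⁴.
T_max = τ_allow·J/r = 2.84×10^7 × 8.950×10^-8 / 0.0154 = 164.5 N·m.
ω = 2π·527/60 = 55.19 rad/s, so P_max = T_max·ω = 9080 W.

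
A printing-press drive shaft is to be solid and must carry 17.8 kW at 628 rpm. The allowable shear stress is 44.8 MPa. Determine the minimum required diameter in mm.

31.3 mm

ω = 2π·628/60 = 65.76 rad/s, so T = P/ω = 17.8×10³ / 65.76 = 270.7 N·m.
For a solid shaft τ_max = 16T/(πd³), so d = (16T/(π τ_allow))^(1/3) = (16·270.7/(π·4.48×10^7))^(1/3) = 0.03134 m.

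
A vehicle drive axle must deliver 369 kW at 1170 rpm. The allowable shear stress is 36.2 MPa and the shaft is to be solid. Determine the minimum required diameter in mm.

ω = 2π·1170/60 = 122.5 rad/s, so T = P/ω = 369×10³ / 122.5 = 3012 N·m.
For a solid shaft τ_max = 16T/(πd³), so d = (16T/(π τ_allow))^(1/3) = (16·3012/(π·3.62×10^7))^(1/3) = 0.07511 m.

75.1 mm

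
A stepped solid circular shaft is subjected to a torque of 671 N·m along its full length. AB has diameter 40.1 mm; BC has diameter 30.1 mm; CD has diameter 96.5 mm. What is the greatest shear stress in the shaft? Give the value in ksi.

Under the same torque, τ_max = 16T/(πd³) is largest where d is smallest — segment BC (d = 30.1 mm).
τ_max = 16·671.0/(π·(0.0301)³) = 1.253×10^8 Pa.

18.2 ksi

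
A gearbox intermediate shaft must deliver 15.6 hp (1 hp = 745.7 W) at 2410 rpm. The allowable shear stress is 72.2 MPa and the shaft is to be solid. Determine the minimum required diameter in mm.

14.8 mm

ω = 2π·2410/60 = 252.4 rad/s, so T = P/ω = 15.6×745.7 / 252.4 = 46.09 N·m.
For a solid shaft τ_max = 16T/(πd³), so d = (16T/(π τ_allow))^(1/3) = (16·46.09/(π·7.22×10^7))^(1/3) = 0.01481 m.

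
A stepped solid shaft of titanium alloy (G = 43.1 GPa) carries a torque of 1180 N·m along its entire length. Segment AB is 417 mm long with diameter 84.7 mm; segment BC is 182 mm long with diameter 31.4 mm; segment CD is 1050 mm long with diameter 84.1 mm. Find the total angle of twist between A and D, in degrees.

J_AB = π(0.0847)⁴/32 = 5.05×10^-6 m⁴; J_BC = π(0.0314)⁴/32 = 9.54×10^-8 m⁴; J_CD = π(0.0841)⁴/32 = 4.91×10^-6 m⁴.
θ = (T/G)·Σ L_i/J_i = (1180/43.1×10⁹)·(0.417/5.05×10^-6 + 0.182/9.54×10^-8 + 1.05/4.91×10^-6) = 0.06032 rad.

3.46°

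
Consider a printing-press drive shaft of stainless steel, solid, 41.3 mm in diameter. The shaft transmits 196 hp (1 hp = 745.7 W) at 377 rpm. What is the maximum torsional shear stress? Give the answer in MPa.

ω = 2π·377/60 = 39.48 rad/s, so T = P/ω = 196×745.7 / 39.48 = 3702 N·m.
J = πd⁴/32 = π(0.0413)⁴/32 = 2.856×10^-7 m⁴.
τ_max = T·r/J = 3702 × 0.0206 / 2.856×10^-7 = 2.677×10^8 Pa.

268 MPa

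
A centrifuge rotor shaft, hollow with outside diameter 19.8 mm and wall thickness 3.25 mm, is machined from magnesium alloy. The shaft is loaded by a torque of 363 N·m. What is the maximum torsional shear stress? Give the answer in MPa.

J = π(d_o⁴ − d_i⁴)/32 = π(0.0198⁴ − 0.0133⁴)/32 = 1.202×10^-8 m⁴.
τ_max = T·r/J = 363.0 × 0.00990 / 1.202×10^-8 = 2.990×10^8 Pa.

299 MPa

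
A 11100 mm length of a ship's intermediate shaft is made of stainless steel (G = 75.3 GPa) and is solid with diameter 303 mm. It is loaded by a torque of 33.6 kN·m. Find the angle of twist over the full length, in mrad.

5.99 mrad

J = πd⁴/32 = π(0.303)⁴/32 = 8.275×10^-4 m⁴.
θ = T·L/(G·J) = 33600 × 11.1 / (75.3×10⁹ × 8.275×10^-4) = 5.985×10^-3 rad.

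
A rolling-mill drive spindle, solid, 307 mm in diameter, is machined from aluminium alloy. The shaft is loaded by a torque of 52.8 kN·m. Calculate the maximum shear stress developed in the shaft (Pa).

J = πd⁴/32 = π(0.307)⁴/32 = 8.721×10^-4 m⁴.
τ_max = T·r/J = 52800 × 0.153 / 8.721×10^-4 = 9.294×10^6 Pa.

9.29e6 Pa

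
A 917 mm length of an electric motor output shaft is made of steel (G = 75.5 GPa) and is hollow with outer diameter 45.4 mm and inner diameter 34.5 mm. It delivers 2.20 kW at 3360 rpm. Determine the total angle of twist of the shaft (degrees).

ω = 2π·3360/60 = 351.9 rad/s, so T = P/ω = 2.20×10³ / 351.9 = 6.253 N·m.
J = π(d_o⁴ − d_i⁴)/32 = π(0.0454⁴ − 0.0345⁴)/32 = 2.780×10^-7 m⁴.
θ = T·L/(G·J) = 6.253 × 0.917 / (75.5×10⁹ × 2.780×10^-7) = 2.732×10^-4 rad.

0.0157°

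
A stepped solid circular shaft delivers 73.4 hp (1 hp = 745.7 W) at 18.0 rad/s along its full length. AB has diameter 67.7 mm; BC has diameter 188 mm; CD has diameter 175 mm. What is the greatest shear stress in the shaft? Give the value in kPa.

49900 kPa

ω = 18.0 rad/s, so T = P/ω = 73.4×745.7 / 18.00 = 3041 N·m.
Under the same torque, τ_max = 16T/(πd³) is largest where d is smallest — segment AB (d = 67.7 mm).
τ_max = 16·3041/(π·(0.0677)³) = 4.991×10^7 Pa.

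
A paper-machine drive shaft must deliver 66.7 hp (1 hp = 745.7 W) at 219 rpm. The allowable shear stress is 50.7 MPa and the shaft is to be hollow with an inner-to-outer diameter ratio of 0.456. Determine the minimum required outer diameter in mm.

ω = 2π·219/60 = 22.93 rad/s, so T = P/ω = 66.7×745.7 / 22.93 = 2169 N·m.
For a hollow shaft with d_i/d_o = 0.456: τ_max = 16T/(π d_o³ (1−k⁴)), so d_o = [16T/(π τ_allow (1−k⁴))]^(1/3) = [16·2169/(π·5.07×10^7·0.9568)]^(1/3) = 0.06106 m.

61.1 mm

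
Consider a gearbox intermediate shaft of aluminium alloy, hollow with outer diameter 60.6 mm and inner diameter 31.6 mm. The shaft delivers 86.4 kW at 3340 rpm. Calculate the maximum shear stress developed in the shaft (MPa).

6.10 MPa

ω = 2π·3340/60 = 349.8 rad/s, so T = P/ω = 86.4×10³ / 349.8 = 247.0 N·m.
J = π(d_o⁴ − d_i⁴)/32 = π(0.0606⁴ − 0.0316⁴)/32 = 1.226×10^-6 m⁴.
τ_max = T·r/J = 247.0 × 0.0303 / 1.226×10^-6 = 6.104×10^6 Pa.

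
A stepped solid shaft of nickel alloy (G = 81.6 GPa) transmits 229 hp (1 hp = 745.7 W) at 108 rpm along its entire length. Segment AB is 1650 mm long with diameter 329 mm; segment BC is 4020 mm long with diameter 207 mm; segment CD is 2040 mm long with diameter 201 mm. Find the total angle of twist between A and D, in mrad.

6.75 mrad

ω = 2π·108/60 = 11.31 rad/s, so T = P/ω = 229×745.7 / 11.31 = 15100 N·m.
J_AB = π(0.329)⁴/32 = 1.15×10^-3 m⁴; J_BC = π(0.207)⁴/32 = 1.80×10^-4 m⁴; J_CD = π(0.201)⁴/32 = 1.60×10^-4 m⁴.
θ = (T/G)·Σ L_i/J_i = (15100/81.6×10⁹)·(1.65/1.15×10^-3 + 4.02/1.80×10^-4 + 2.04/1.60×10^-4) = 6.748×10^-3 rad.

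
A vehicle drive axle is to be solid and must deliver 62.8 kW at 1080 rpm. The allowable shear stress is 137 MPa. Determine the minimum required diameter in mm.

27.4 mm

ω = 2π·1080/60 = 113.1 rad/s, so T = P/ω = 62.8×10³ / 113.1 = 555.3 N·m.
For a solid shaft τ_max = 16T/(πd³), so d = (16T/(π τ_allow))^(1/3) = (16·555.3/(π·1.37×10^8))^(1/3) = 0.02743 m.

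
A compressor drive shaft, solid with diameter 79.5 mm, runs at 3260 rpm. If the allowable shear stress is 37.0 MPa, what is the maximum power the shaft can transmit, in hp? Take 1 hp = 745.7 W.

1670 hp

J = πd⁴/32 = π(0.0795)⁴/32 = 3.922×10^-6 m⁴.
T_max = τ_allow·J/r = 3.70×10^7 × 3.922×10^-6 / 0.0398 = 3650 N·m.
ω = 2π·3260/60 = 341.4 rad/s, so P_max = T_max·ω = 1.246×10^6 W.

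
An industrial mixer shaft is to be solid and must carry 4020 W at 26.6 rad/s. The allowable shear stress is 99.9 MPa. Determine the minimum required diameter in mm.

ω = 26.6 rad/s, so T = P/ω = 4020 / 26.60 = 151.1 N·m.
For a solid shaft τ_max = 16T/(πd³), so d = (16T/(π τ_allow))^(1/3) = (16·151.1/(π·9.99×10^7))^(1/3) = 0.01975 m.

19.8 mm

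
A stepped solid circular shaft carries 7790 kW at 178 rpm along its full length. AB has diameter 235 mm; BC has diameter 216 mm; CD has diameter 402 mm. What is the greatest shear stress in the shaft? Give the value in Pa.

ω = 2π·178/60 = 18.64 rad/s, so T = P/ω = 7790×10³ / 18.64 = 417900 N·m.
Under the same torque, τ_max = 16T/(πd³) is largest where d is smallest — segment BC (d = 216 mm).
τ_max = 16·417900/(π·(0.216)³) = 2.112×10^8 Pa.

2.11e8 Pa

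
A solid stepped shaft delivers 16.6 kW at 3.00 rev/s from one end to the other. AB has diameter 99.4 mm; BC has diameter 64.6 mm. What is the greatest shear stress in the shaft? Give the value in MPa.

ω = 2π·3.00 = 18.85 rad/s, so T = P/ω = 16.6×10³ / 18.85 = 880.7 N·m.
Under the same torque, τ_max = 16T/(πd³) is largest where d is smallest — segment BC (d = 64.6 mm).
τ_max = 16·880.7/(π·(0.0646)³) = 1.664×10^7 Pa.

16.6 MPa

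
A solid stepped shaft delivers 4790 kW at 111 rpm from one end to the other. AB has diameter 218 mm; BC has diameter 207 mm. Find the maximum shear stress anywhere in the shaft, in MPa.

237 MPa

ω = 2π·111/60 = 11.62 rad/s, so T = P/ω = 4790×10³ / 11.62 = 412100 N·m.
Under the same torque, τ_max = 16T/(πd³) is largest where d is smallest — segment BC (d = 207 mm).
τ_max = 16·412100/(π·(0.207)³) = 2.366×10^8 Pa.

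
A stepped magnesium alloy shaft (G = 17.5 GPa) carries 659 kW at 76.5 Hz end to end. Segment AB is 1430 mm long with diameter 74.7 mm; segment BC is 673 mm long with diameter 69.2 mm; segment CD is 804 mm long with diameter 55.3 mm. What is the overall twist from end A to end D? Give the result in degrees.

ω = 2π·76.5 = 480.7 rad/s, so T = P/ω = 659×10³ / 480.7 = 1371 N·m.
J_AB = π(0.0747)⁴/32 = 3.06×10^-6 m⁴; J_BC = π(0.0692)⁴/32 = 2.25×10^-6 m⁴; J_CD = π(0.0553)⁴/32 = 9.18×10^-7 m⁴.
θ = (T/G)·Σ L_i/J_i = (1371/17.5×10⁹)·(1.43/3.06×10^-6 + 0.673/2.25×10^-6 + 0.804/9.18×10^-7) = 0.1287 rad.

7.37°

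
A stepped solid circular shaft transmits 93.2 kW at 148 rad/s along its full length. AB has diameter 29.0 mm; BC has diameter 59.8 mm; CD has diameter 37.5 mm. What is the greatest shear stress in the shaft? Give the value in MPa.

ω = 148 rad/s, so T = P/ω = 93.2×10³ / 148.0 = 629.7 N·m.
Under the same torque, τ_max = 16T/(πd³) is largest where d is smallest — segment AB (d = 29.0 mm).
τ_max = 16·629.7/(π·(0.0290)³) = 1.315×10^8 Pa.

132 MPa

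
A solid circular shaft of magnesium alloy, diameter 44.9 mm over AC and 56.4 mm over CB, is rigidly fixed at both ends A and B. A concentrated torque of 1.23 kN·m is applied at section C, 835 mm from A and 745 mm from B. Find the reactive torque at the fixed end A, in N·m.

325 N·m

Compatibility: T_A·a/J_AC = T_B·b/J_CB with T_A + T_B = T₀.
J_AC = 3.99×10^-7 m⁴, J_CB = 9.93×10^-7 m⁴, so T_A = T₀·(J_AC/a)/((J_AC/a)+(J_CB/b)) = 324.5 N·m, T_B = 905.5 N·m.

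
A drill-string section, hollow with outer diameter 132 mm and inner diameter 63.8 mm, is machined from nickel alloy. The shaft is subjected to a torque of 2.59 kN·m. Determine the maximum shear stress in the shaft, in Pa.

6.07e6 Pa

J = π(d_o⁴ − d_i⁴)/32 = π(0.132⁴ − 0.0638⁴)/32 = 2.818×10^-5 m⁴.
τ_max = T·r/J = 2590 × 0.0660 / 2.818×10^-5 = 6.066×10^6 Pa.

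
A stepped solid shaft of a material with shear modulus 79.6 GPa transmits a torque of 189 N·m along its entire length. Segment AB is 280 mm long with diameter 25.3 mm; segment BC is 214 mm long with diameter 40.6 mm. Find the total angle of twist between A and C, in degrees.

1.06°

J_AB = π(0.0253)⁴/32 = 4.02×10^-8 m⁴; J_BC = π(0.0406)⁴/32 = 2.67×10^-7 m⁴.
θ = (T/G)·Σ L_i/J_i = (189.0/79.6×10⁹)·(0.280/4.02×10^-8 + 0.214/2.67×10^-7) = 0.01843 rad.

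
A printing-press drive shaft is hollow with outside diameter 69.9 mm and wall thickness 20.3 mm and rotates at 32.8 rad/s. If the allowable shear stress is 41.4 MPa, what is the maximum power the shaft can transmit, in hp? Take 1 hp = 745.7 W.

118 hp

J = π(d_o⁴ − d_i⁴)/32 = π(0.0699⁴ − 0.0293⁴)/32 = 2.271×10^-6 m⁴.
T_max = τ_allow·J/r = 4.14×10^7 × 2.271×10^-6 / 0.0350 = 2691 N·m.
ω = 32.8 rad/s, so P_max = T_max·ω = 8.825×10^4 W.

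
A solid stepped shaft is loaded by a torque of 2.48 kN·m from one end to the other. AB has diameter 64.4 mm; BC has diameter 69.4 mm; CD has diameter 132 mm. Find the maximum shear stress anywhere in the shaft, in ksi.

6.86 ksi

Under the same torque, τ_max = 16T/(πd³) is largest where d is smallest — segment AB (d = 64.4 mm).
τ_max = 16·2480/(π·(0.0644)³) = 4.729×10^7 Pa.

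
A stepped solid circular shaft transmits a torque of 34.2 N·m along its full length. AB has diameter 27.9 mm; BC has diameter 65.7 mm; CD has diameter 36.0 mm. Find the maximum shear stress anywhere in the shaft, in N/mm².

Under the same torque, τ_max = 16T/(πd³) is largest where d is smallest — segment AB (d = 27.9 mm).
τ_max = 16·34.20/(π·(0.0279)³) = 8.020×10^6 Pa.

8.02 N/mm²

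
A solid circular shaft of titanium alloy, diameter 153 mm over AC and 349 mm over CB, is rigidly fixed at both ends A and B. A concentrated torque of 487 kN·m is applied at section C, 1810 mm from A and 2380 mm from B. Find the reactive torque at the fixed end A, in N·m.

22600 N·m

Compatibility: T_A·a/J_AC = T_B·b/J_CB with T_A + T_B = T₀.
J_AC = 5.38×10^-5 m⁴, J_CB = 1.46×10^-3 m⁴, so T_A = T₀·(J_AC/a)/((J_AC/a)+(J_CB/b)) = 22560 N·m, T_B = 464400 N·m.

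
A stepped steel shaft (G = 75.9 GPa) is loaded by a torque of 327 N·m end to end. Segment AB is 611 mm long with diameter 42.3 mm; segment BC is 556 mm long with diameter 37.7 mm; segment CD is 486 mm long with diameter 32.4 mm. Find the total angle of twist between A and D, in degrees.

2.28°

J_AB = π(0.0423)⁴/32 = 3.14×10^-7 m⁴; J_BC = π(0.0377)⁴/32 = 1.98×10^-7 m⁴; J_CD = π(0.0324)⁴/32 = 1.08×10^-7 m⁴.
θ = (T/G)·Σ L_i/J_i = (327.0/75.9×10⁹)·(0.611/3.14×10^-7 + 0.556/1.98×10^-7 + 0.486/1.08×10^-7) = 0.03981 rad.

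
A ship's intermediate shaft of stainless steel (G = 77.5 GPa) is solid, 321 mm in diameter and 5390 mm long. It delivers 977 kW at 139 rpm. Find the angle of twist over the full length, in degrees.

ω = 2π·139/60 = 14.56 rad/s, so T = P/ω = 977×10³ / 14.56 = 67120 N·m.
J = πd⁴/32 = π(0.321)⁴/32 = 1.042×10^-3 m⁴.
θ = T·L/(G·J) = 67120 × 5.39 / (77.5×10⁹ × 1.042×10^-3) = 4.478×10^-3 rad.

0.257°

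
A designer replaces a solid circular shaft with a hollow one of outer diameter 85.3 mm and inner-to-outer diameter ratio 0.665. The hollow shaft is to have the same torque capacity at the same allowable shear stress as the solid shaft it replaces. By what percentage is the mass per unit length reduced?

35.5 %

Equal τ_max and T ⇒ the solid shaft needs d_s³ = d_o³(1−k⁴), so d_s = 85.3·(1−0.665⁴)^(1/3) = 79.33 mm.
Area ratio A_h/A_s = d_o²(1−k²)/d_s² = (1−k²)/(1−k⁴)^(2/3) = 0.6449.
Mass saving = 1 − 0.6449 = 35.5 %.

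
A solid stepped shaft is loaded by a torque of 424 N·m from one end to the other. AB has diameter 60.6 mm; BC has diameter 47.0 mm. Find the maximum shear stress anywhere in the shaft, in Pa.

Under the same torque, τ_max = 16T/(πd³) is largest where d is smallest — segment BC (d = 47.0 mm).
τ_max = 16·424.0/(π·(0.0470)³) = 2.080×10^7 Pa.

2.08e7 Pa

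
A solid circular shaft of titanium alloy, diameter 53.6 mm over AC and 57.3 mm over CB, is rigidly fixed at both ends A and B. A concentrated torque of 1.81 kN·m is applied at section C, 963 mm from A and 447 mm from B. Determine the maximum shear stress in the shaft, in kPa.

36200 kPa

Compatibility: T_A·a/J_AC = T_B·b/J_CB with T_A + T_B = T₀.
J_AC = 8.10×10^-7 m⁴, J_CB = 1.06×10^-6 m⁴, so T_A = T₀·(J_AC/a)/((J_AC/a)+(J_CB/b)) = 474.6 N·m, T_B = 1335 N·m.
τ in each portion: τ_AC = 1.57×10^7 Pa, τ_CB = 3.62×10^7 Pa; maximum is in CB.
τ_max = T_CB·r/J = 1335·0.0286/1.06×10^-6 = 3.615×10^7 Pa.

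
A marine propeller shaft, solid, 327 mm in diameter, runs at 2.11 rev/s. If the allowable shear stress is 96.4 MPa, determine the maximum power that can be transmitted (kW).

8770 kW

J = πd⁴/32 = π(0.327)⁴/32 = 1.123×10^-3 m⁴.
T_max = τ_allow·J/r = 9.64×10^7 × 1.123×10^-3 / 0.164 = 661800 N·m.
ω = 2π·2.11 = 13.26 rad/s, so P_max = T_max·ω = 8.774×10^6 W.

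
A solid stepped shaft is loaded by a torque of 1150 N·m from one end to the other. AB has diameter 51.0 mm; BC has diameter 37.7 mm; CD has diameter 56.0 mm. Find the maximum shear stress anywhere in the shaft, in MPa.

109 MPa

Under the same torque, τ_max = 16T/(πd³) is largest where d is smallest — segment BC (d = 37.7 mm).
τ_max = 16·1150/(π·(0.0377)³) = 1.093×10^8 Pa.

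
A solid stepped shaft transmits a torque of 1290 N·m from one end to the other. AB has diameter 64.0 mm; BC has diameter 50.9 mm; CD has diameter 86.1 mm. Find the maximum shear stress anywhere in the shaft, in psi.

Under the same torque, τ_max = 16T/(πd³) is largest where d is smallest — segment BC (d = 50.9 mm).
τ_max = 16·1290/(π·(0.0509)³) = 4.982×10^7 Pa.

7230 psi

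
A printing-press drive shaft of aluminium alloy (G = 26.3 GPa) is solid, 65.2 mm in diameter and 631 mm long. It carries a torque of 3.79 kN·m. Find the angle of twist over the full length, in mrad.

51.3 mrad

J = πd⁴/32 = π(0.0652)⁴/32 = 1.774×10^-6 m⁴.
θ = T·L/(G·J) = 3790 × 0.631 / (26.3×10⁹ × 1.774×10^-6) = 0.05125 rad.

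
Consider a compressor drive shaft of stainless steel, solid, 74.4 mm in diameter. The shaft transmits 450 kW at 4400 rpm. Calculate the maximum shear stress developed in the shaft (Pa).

1.21e7 Pa

ω = 2π·4400/60 = 460.8 rad/s, so T = P/ω = 450×10³ / 460.8 = 976.6 N·m.
J = πd⁴/32 = π(0.0744)⁴/32 = 3.008×10^-6 m⁴.
τ_max = T·r/J = 976.6 × 0.0372 / 3.008×10^-6 = 1.208×10^7 Pa.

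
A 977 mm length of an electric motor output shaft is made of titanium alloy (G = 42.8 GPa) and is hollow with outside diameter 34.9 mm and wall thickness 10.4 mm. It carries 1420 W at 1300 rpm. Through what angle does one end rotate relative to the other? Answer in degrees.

0.0962°

ω = 2π·1300/60 = 136.1 rad/s, so T = P/ω = 1420 / 136.1 = 10.43 N·m.
J = π(d_o⁴ − d_i⁴)/32 = π(0.0349⁴ − 0.0141⁴)/32 = 1.418×10^-7 m⁴.
θ = T·L/(G·J) = 10.43 × 0.977 / (42.8×10⁹ × 1.418×10^-7) = 1.680×10^-3 rad.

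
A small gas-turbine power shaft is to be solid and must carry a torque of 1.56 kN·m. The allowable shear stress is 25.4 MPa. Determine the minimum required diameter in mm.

67.9 mm

For a solid shaft τ_max = 16T/(πd³), so d = (16T/(π τ_allow))^(1/3) = (16·1560/(π·2.54×10^7))^(1/3) = 0.06788 m.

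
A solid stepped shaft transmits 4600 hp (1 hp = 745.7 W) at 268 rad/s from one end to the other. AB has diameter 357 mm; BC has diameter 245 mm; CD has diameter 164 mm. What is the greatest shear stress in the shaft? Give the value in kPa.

ω = 268 rad/s, so T = P/ω = 4600×745.7 / 268.0 = 12800 N·m.
Under the same torque, τ_max = 16T/(πd³) is largest where d is smallest — segment CD (d = 164 mm).
τ_max = 16·12800/(π·(0.164)³) = 1.478×10^7 Pa.

14800 kPa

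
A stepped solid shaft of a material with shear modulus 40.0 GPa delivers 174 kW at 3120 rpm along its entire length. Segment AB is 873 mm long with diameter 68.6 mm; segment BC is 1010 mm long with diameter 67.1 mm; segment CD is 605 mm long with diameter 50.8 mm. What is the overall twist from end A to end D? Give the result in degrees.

1.40°

ω = 2π·3120/60 = 326.7 rad/s, so T = P/ω = 174×10³ / 326.7 = 532.6 N·m.
J_AB = π(0.0686)⁴/32 = 2.17×10^-6 m⁴; J_BC = π(0.0671)⁴/32 = 1.99×10^-6 m⁴; J_CD = π(0.0508)⁴/32 = 6.54×10^-7 m⁴.
θ = (T/G)·Σ L_i/J_i = (532.6/40.0×10⁹)·(0.873/2.17×10^-6 + 1.01/1.99×10^-6 + 0.605/6.54×10^-7) = 0.02442 rad.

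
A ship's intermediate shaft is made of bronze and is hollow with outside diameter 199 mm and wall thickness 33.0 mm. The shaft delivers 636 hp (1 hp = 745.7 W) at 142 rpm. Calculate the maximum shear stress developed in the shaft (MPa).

ω = 2π·142/60 = 14.87 rad/s, so T = P/ω = 636×745.7 / 14.87 = 31890 N·m.
J = π(d_o⁴ − d_i⁴)/32 = π(0.199⁴ − 0.133⁴)/32 = 1.232×10^-4 m⁴.
τ_max = T·r/J = 31890 × 0.0995 / 1.232×10^-4 = 2.575×10^7 Pa.

25.7 MPa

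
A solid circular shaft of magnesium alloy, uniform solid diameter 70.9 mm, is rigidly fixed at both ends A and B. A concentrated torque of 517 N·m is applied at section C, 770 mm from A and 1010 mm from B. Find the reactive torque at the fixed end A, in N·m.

293 N·m

With uniform GJ and both ends fixed, compatibility θ_AC = θ_CB gives T_A·a = T_B·b, together with T_A + T_B = T₀.
T_A = T₀·b/(a+b) = 517.0·1010/1780 = 293.4 N·m; T_B = 223.6 N·m.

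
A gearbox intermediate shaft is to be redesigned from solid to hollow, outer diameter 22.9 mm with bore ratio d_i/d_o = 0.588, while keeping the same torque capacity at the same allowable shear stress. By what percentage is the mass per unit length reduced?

28.8 %

Equal τ_max and T ⇒ the solid shaft needs d_s³ = d_o³(1−k⁴), so d_s = 22.9·(1−0.588⁴)^(1/3) = 21.95 mm.
Area ratio A_h/A_s = d_o²(1−k²)/d_s² = (1−k²)/(1−k⁴)^(2/3) = 0.7122.
Mass saving = 1 − 0.7122 = 28.8 %.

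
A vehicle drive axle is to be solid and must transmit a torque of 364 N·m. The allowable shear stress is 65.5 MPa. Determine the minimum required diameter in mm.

For a solid shaft τ_max = 16T/(πd³), so d = (16T/(π τ_allow))^(1/3) = (16·364.0/(π·6.55×10^7))^(1/3) = 0.03047 m.

30.5 mm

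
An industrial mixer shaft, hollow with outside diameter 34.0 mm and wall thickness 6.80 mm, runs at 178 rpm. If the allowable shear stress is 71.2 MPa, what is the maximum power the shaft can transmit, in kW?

8.91 kW

J = π(d_o⁴ − d_i⁴)/32 = π(0.0340⁴ − 0.0204⁴)/32 = 1.142×10^-7 m⁴.
T_max = τ_allow·J/r = 7.12×10^7 × 1.142×10^-7 / 0.0170 = 478.3 N·m.
ω = 2π·178/60 = 18.64 rad/s, so P_max = T_max·ω = 8915 W.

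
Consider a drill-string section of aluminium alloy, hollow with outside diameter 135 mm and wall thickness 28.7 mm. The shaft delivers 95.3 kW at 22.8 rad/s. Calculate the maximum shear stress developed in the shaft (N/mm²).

ω = 22.8 rad/s, so T = P/ω = 95.3×10³ / 22.80 = 4180 N·m.
J = π(d_o⁴ − d_i⁴)/32 = π(0.135⁴ − 0.0776⁴)/32 = 2.905×10^-5 m⁴.
τ_max = T·r/J = 4180 × 0.0675 / 2.905×10^-5 = 9.713×10^6 Pa.

9.71 N/mm²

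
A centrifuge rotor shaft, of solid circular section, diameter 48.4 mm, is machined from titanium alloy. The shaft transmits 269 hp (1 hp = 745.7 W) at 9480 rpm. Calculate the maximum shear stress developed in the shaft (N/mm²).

ω = 2π·9480/60 = 992.7 rad/s, so T = P/ω = 269×745.7 / 992.7 = 202.1 N·m.
J = πd⁴/32 = π(0.0484)⁴/32 = 5.387×10^-7 m⁴.
τ_max = T·r/J = 202.1 × 0.0242 / 5.387×10^-7 = 9.076×10^6 Pa.

9.08 N/mm²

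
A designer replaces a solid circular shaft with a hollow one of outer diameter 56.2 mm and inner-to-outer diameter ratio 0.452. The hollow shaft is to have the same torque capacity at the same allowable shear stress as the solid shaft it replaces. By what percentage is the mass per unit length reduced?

18.1 %

Equal τ_max and T ⇒ the solid shaft needs d_s³ = d_o³(1−k⁴), so d_s = 56.2·(1−0.452⁴)^(1/3) = 55.41 mm.
Area ratio A_h/A_s = d_o²(1−k²)/d_s² = (1−k²)/(1−k⁴)^(2/3) = 0.8186.
Mass saving = 1 − 0.8186 = 18.1 %.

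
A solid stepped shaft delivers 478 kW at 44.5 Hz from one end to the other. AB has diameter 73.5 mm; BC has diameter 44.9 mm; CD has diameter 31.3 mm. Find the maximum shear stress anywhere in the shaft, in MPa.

284 MPa

ω = 2π·44.5 = 279.6 rad/s, so T = P/ω = 478×10³ / 279.6 = 1710 N·m.
Under the same torque, τ_max = 16T/(πd³) is largest where d is smallest — segment CD (d = 31.3 mm).
τ_max = 16·1710/(π·(0.0313)³) = 2.839×10^8 Pa.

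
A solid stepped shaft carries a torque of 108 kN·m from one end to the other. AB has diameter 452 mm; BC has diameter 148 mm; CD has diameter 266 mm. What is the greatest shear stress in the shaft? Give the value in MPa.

Under the same torque, τ_max = 16T/(πd³) is largest where d is smallest — segment BC (d = 148 mm).
τ_max = 16·108000/(π·(0.148)³) = 1.697×10^8 Pa.

170 MPa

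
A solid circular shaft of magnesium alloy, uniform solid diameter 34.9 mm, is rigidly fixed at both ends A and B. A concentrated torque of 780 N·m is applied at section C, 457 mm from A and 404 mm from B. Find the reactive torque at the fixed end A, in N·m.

With uniform GJ and both ends fixed, compatibility θ_AC = θ_CB gives T_A·a = T_B·b, together with T_A + T_B = T₀.
T_A = T₀·b/(a+b) = 780.0·404/861.0 = 366.0 N·m; T_B = 414.0 N·m.

366 N·m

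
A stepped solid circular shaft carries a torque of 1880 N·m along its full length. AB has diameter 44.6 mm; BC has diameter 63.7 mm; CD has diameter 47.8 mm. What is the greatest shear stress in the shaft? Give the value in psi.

15700 psi

Under the same torque, τ_max = 16T/(πd³) is largest where d is smallest — segment AB (d = 44.6 mm).
τ_max = 16·1880/(π·(0.0446)³) = 1.079×10^8 Pa.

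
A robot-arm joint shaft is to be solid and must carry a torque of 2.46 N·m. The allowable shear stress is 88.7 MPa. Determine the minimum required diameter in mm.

5.21 mm

For a solid shaft τ_max = 16T/(πd³), so d = (16T/(π τ_allow))^(1/3) = (16·2.460/(π·8.87×10^7))^(1/3) = 0.005208 m.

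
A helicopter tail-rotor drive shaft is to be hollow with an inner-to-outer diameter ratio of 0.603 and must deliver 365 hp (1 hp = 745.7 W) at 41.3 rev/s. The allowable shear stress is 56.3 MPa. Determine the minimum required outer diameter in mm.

ω = 2π·41.3 = 259.5 rad/s, so T = P/ω = 365×745.7 / 259.5 = 1049 N·m.
For a hollow shaft with d_i/d_o = 0.603: τ_max = 16T/(π d_o³ (1−k⁴)), so d_o = [16T/(π τ_allow (1−k⁴))]^(1/3) = [16·1049/(π·5.63×10^7·0.8678)]^(1/3) = 0.04782 m.

47.8 mm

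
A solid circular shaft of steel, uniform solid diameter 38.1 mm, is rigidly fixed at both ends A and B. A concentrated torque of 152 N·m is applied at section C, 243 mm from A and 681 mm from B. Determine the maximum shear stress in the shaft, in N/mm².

With uniform GJ and both ends fixed, compatibility θ_AC = θ_CB gives T_A·a = T_B·b, together with T_A + T_B = T₀.
T_A = T₀·b/(a+b) = 152.0·681/924.0 = 112.0 N·m; T_B = 39.97 N·m.
τ in each portion: τ_AC = 1.03×10^7 Pa, τ_CB = 3.68×10^6 Pa; maximum is in AC.
τ_max = T_AC·r/J = 112.0·0.0191/2.07×10^-7 = 1.032×10^7 Pa.

10.3 N/mm²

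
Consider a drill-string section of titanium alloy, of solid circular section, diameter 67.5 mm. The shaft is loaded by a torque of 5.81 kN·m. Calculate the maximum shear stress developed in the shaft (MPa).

J = πd⁴/32 = π(0.0675)⁴/32 = 2.038×10^-6 m⁴.
τ_max = T·r/J = 5810 × 0.0338 / 2.038×10^-6 = 9.621×10^7 Pa.

96.2 MPa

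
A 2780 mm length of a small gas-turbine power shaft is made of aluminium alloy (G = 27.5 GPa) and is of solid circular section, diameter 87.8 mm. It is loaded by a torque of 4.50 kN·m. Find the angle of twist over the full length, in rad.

0.0780 rad

J = πd⁴/32 = π(0.0878)⁴/32 = 5.834×10^-6 m⁴.
θ = T·L/(G·J) = 4500 × 2.78 / (27.5×10⁹ × 5.834×10^-6) = 0.07797 rad.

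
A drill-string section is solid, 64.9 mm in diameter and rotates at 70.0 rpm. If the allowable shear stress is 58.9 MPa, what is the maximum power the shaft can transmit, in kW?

J = πd⁴/32 = π(0.0649)⁴/32 = 1.742×10^-6 m⁴.
T_max = τ_allow·J/r = 5.89×10^7 × 1.742×10^-6 / 0.0324 = 3161 N·m.
ω = 2π·70.0/60 = 7.330 rad/s, so P_max = T_max·ω = 2.317×10^4 W.

23.2 kW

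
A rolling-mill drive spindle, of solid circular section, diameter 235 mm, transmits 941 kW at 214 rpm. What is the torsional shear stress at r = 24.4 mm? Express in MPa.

ω = 2π·214/60 = 22.41 rad/s, so T = P/ω = 941×10³ / 22.41 = 41990 N·m.
J = πd⁴/32 = π(0.235)⁴/32 = 2.994×10^-4 m⁴.
Shear stress varies linearly with radius: τ = T·r/J = 41990 × 0.0244 / 2.994×10^-4 = 3.422×10^6 Pa.

3.42 MPa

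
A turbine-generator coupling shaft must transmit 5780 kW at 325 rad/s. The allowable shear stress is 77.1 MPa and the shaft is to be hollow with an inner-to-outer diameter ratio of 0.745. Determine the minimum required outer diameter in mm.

119 mm

ω = 325 rad/s, so T = P/ω = 5780×10³ / 325.0 = 17780 N·m.
For a hollow shaft with d_i/d_o = 0.745: τ_max = 16T/(π d_o³ (1−k⁴)), so d_o = [16T/(π τ_allow (1−k⁴))]^(1/3) = [16·17780/(π·7.71×10^7·0.6919)]^(1/3) = 0.1193 m.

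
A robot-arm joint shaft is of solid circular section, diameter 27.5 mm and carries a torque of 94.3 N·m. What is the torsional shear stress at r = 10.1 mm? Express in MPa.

17.0 MPa

J = πd⁴/32 = π(0.0275)⁴/32 = 5.615×10^-8 m⁴.
Shear stress varies linearly with radius: τ = T·r/J = 94.30 × 0.0101 / 5.615×10^-8 = 1.696×10^7 Pa.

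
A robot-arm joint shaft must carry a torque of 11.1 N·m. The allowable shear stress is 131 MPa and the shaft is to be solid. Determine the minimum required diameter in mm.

7.56 mm

For a solid shaft τ_max = 16T/(πd³), so d = (16T/(π τ_allow))^(1/3) = (16·11.10/(π·1.31×10^8))^(1/3) = 0.007557 m.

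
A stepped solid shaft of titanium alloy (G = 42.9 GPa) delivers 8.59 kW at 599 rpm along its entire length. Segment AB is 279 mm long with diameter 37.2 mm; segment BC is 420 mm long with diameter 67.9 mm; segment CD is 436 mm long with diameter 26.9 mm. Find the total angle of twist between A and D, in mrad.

32.5 mrad

ω = 2π·599/60 = 62.73 rad/s, so T = P/ω = 8.59×10³ / 62.73 = 136.9 N·m.
J_AB = π(0.0372)⁴/32 = 1.88×10^-7 m⁴; J_BC = π(0.0679)⁴/32 = 2.09×10^-6 m⁴; J_CD = π(0.0269)⁴/32 = 5.14×10^-8 m⁴.
θ = (T/G)·Σ L_i/J_i = (136.9/42.9×10⁹)·(0.279/1.88×10^-7 + 0.420/2.09×10^-6 + 0.436/5.14×10^-8) = 0.03245 rad.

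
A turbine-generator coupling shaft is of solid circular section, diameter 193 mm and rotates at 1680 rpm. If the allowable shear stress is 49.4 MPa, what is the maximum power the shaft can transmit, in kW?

J = πd⁴/32 = π(0.193)⁴/32 = 1.362×10^-4 m⁴.
T_max = τ_allow·J/r = 4.94×10^7 × 1.362×10^-4 / 0.0965 = 69730 N·m.
ω = 2π·1680/60 = 175.9 rad/s, so P_max = T_max·ω = 1.227×10^7 W.

12300 kW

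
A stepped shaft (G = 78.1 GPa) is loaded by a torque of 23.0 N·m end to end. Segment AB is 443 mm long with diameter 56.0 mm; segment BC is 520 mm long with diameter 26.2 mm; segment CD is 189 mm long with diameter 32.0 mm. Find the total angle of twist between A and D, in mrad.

J_AB = π(0.0560)⁴/32 = 9.65×10^-7 m⁴; J_BC = π(0.0262)⁴/32 = 4.63×10^-8 m⁴; J_CD = π(0.0320)⁴/32 = 1.03×10^-7 m⁴.
θ = (T/G)·Σ L_i/J_i = (23.00/78.1×10⁹)·(0.443/9.65×10^-7 + 0.520/4.63×10^-8 + 0.189/1.03×10^-7) = 3.986×10^-3 rad.

3.99 mrad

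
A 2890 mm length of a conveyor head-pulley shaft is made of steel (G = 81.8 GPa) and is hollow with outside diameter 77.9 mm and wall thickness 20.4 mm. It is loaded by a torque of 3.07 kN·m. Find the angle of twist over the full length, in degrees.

1.81°

J = π(d_o⁴ − d_i⁴)/32 = π(0.0779⁴ − 0.0371⁴)/32 = 3.429×10^-6 m⁴.
θ = T·L/(G·J) = 3070 × 2.89 / (81.8×10⁹ × 3.429×10^-6) = 0.03163 rad.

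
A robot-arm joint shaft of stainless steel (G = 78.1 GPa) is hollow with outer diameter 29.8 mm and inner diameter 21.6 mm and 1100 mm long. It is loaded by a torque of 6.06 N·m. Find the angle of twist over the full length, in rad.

J = π(d_o⁴ − d_i⁴)/32 = π(0.0298⁴ − 0.0216⁴)/32 = 5.605×10^-8 m⁴.
θ = T·L/(G·J) = 6.060 × 1.10 / (78.1×10⁹ × 5.605×10^-8) = 1.523×10^-3 rad.

0.00152 rad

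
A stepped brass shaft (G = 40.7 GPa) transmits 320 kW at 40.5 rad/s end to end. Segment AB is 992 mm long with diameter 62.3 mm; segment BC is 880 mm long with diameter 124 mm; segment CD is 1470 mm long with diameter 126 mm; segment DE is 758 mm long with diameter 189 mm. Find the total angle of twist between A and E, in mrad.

ω = 40.5 rad/s, so T = P/ω = 320×10³ / 40.50 = 7901 N·m.
J_AB = π(0.0623)⁴/32 = 1.48×10^-6 m⁴; J_BC = π(0.124)⁴/32 = 2.32×10^-5 m⁴; J_CD = π(0.126)⁴/32 = 2.47×10^-5 m⁴; J_DE = π(0.189)⁴/32 = 1.25×10^-4 m⁴.
θ = (T/G)·Σ L_i/J_i = (7901/40.7×10⁹)·(0.992/1.48×10^-6 + 0.880/2.32×10^-5 + 1.47/2.47×10^-5 + 0.758/1.25×10^-4) = 0.1503 rad.

150 mrad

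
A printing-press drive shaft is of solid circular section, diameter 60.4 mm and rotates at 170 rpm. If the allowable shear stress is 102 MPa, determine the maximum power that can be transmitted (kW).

J = πd⁴/32 = π(0.0604)⁴/32 = 1.307×10^-6 m⁴.
T_max = τ_allow·J/r = 1.02×10^8 × 1.307×10^-6 / 0.0302 = 4413 N·m.
ω = 2π·170/60 = 17.80 rad/s, so P_max = T_max·ω = 7.856×10^4 W.

78.6 kW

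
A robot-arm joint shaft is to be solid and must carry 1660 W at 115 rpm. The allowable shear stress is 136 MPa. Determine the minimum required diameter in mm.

ω = 2π·115/60 = 12.04 rad/s, so T = P/ω = 1660 / 12.04 = 137.8 N·m.
For a solid shaft τ_max = 16T/(πd³), so d = (16T/(π τ_allow))^(1/3) = (16·137.8/(π·1.36×10^8))^(1/3) = 0.01728 m.

17.3 mm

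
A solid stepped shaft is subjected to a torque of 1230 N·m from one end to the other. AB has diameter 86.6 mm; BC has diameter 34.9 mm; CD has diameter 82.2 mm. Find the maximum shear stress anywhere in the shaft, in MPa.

147 MPa

Under the same torque, τ_max = 16T/(πd³) is largest where d is smallest — segment BC (d = 34.9 mm).
τ_max = 16·1230/(π·(0.0349)³) = 1.474×10^8 Pa.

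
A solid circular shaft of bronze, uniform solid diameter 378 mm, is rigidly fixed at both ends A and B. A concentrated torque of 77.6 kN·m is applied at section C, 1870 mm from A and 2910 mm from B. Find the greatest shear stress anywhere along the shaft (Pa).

4.45e6 Pa

With uniform GJ and both ends fixed, compatibility θ_AC = θ_CB gives T_A·a = T_B·b, together with T_A + T_B = T₀.
T_A = T₀·b/(a+b) = 77600·2910/4780 = 47240 N·m; T_B = 30360 N·m.
τ in each portion: τ_AC = 4.45×10^6 Pa, τ_CB = 2.86×10^6 Pa; maximum is in AC.
τ_max = T_AC·r/J = 47240·0.189/2.00×10^-3 = 4.455×10^6 Pa.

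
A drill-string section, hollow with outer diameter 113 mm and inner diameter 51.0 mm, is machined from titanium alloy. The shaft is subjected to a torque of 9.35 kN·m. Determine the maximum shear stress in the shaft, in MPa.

34.4 MPa

J = π(d_o⁴ − d_i⁴)/32 = π(0.113⁴ − 0.0510⁴)/32 = 1.534×10^-5 m⁴.
τ_max = T·r/J = 9350 × 0.0565 / 1.534×10^-5 = 3.443×10^7 Pa.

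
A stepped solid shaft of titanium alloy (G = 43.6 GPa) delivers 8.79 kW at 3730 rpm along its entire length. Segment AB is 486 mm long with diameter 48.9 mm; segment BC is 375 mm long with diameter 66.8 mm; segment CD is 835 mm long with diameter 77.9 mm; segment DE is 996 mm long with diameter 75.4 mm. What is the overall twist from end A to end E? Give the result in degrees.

0.0474°

ω = 2π·3730/60 = 390.6 rad/s, so T = P/ω = 8.79×10³ / 390.6 = 22.50 N·m.
J_AB = π(0.0489)⁴/32 = 5.61×10^-7 m⁴; J_BC = π(0.0668)⁴/32 = 1.95×10^-6 m⁴; J_CD = π(0.0779)⁴/32 = 3.62×10^-6 m⁴; J_DE = π(0.0754)⁴/32 = 3.17×10^-6 m⁴.
θ = (T/G)·Σ L_i/J_i = (22.50/43.6×10⁹)·(0.486/5.61×10^-7 + 0.375/1.95×10^-6 + 0.835/3.62×10^-6 + 0.996/3.17×10^-6) = 8.271×10^-4 rad.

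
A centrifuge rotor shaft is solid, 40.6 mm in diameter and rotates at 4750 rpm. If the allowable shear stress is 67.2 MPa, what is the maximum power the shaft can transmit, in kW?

J = πd⁴/32 = π(0.0406)⁴/32 = 2.667×10^-7 m⁴.
T_max = τ_allow·J/r = 6.72×10^7 × 2.667×10^-7 / 0.0203 = 883.0 N·m.
ω = 2π·4750/60 = 497.4 rad/s, so P_max = T_max·ω = 4.392×10^5 W.

439 kW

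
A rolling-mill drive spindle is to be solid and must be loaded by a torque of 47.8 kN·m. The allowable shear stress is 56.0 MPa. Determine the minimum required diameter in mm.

163 mm

For a solid shaft τ_max = 16T/(πd³), so d = (16T/(π τ_allow))^(1/3) = (16·47800/(π·5.60×10^7))^(1/3) = 0.1632 m.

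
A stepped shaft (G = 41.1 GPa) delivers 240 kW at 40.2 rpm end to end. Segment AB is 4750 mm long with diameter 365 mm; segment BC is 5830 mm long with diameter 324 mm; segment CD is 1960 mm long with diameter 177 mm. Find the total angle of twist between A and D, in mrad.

39.5 mrad

ω = 2π·40.2/60 = 4.210 rad/s, so T = P/ω = 240×10³ / 4.210 = 57010 N·m.
J_AB = π(0.365)⁴/32 = 1.74×10^-3 m⁴; J_BC = π(0.324)⁴/32 = 1.08×10^-3 m⁴; J_CD = π(0.177)⁴/32 = 9.64×10^-5 m⁴.
θ = (T/G)·Σ L_i/J_i = (57010/41.1×10⁹)·(4.75/1.74×10^-3 + 5.83/1.08×10^-3 + 1.96/9.64×10^-5) = 0.03947 rad.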